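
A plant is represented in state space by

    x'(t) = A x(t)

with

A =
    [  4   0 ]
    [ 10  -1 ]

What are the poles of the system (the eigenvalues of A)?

-1, 4

det(sI - A) = s^2 - (tr A)s + det A, with tr A = 4 + (-1) = 3 and det A = 4·(-1) - 0·10 = -4 - 0 = -4.
So p(s) = det(sI - A) = s^2 - 3s - 4.
Factor s^2 - 3s - 4: two numbers with sum 3 and product -4 are 4 and -1, so s^2 - 3s - 4 = (s - 4)(s + 1).
Hence p(s) = (s - 4) (s + 1), with roots -1, 4.
At least one eigenvalue has non-negative real part, so the system is not asymptotically stable.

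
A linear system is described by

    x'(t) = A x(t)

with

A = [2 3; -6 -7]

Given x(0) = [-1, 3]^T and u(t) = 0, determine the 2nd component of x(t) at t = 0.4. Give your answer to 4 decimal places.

det(sI - A) = s^2 - (tr A)s + det A, with tr A = 2 + (-7) = -5 and det A = 2·(-7) - 3·(-6) = -14 - (-18) = 4.
So p(s) = det(sI - A) = s^2 + 5s + 4.
Factor s^2 + 5s + 4: two numbers with sum -5 and product 4 are -1 and -4, so s^2 + 5s + 4 = (s + 1)(s + 4).
Hence p(s) = (s + 1) (s + 4), with roots -4, -1.
The eigenvalues -4, -1 are distinct and real, so A is diagonalisable and x(t) = e^{At} x(0) = V diag(e^{λ_i t}) V^{-1} x(0), where the columns of V are the eigenvectors.
λ = -4: A - (-4)I = [[6, 3], [-6, -3]]. Row 1 gives 6·v1 + 3·v2 = 0, so take v_1 = [-1, 2]^T.
λ = -1: A - (-1)I = [[3, 3], [-6, -6]]. Row 1 gives 3·v1 + 3·v2 = 0, so take v_2 = [-1, 1]^T.
V = [v_1 v_2] = [[-1, -1], [2, 1]] has det V = 1, so V^{-1} = adj(V)/det V = [[1, 1], [-2, -1]].
Modal coordinates z(0) = V^{-1} x(0): 1·(-1) + 1·3 = 2; (-2)·(-1) + (-1)·3 = -1; so z(0) = [2, -1]^T.
x_2(t) = Σ_i (v_i)_2 · z_i(0) · e^{λ_i t} (row 2 of V times the modal terms).
x_2(0.4) = 2·2·e^{-4·0.4} + 1·(-1)·e^{-1·0.4} = 4·0.201897 + (-1)·0.670320 = 0.1373.

0.1373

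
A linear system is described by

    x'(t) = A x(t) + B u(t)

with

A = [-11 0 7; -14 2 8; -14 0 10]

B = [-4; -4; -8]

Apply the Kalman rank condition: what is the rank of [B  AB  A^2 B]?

AB = [[-12], [-16], [-24]]
A^2B = [[-36], [-56], [-72]]
Controllability matrix C = [B  AB  A^2B] = [[-4, -12, -36], [-4, -16, -56], [-8, -24, -72]]
The rows r1, r2, r3 of C are linearly dependent: -2·r1 + r3 = 0 (check each entry), so rank(C) ≤ 2.
The 2×2 minor from rows 1, 2, columns 1, 2 is (-4)·(-16) - (-12)·(-4) = 64 - 48 = 16 ≠ 0, so rank(C) = 2.
rank(C) = 2 < n = 3, so the pair (A, B) is not completely controllable.

2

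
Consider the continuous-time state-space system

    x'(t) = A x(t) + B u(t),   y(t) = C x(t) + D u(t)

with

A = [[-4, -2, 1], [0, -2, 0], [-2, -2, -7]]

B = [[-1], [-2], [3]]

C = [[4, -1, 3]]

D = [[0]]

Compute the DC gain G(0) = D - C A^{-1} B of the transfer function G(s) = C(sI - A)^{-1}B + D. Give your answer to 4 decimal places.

4.4000

G(0) = C(-A)^{-1}B + D = -C A^{-1} B + D.
det A = -60, so A^{-1} = (1/-60)·adj(A) = [[-7/30, 4/15, -1/30], [0, -1/2, 0], [1/15, 1/15, -2/15]]
A^{-1} B = [-2/5, 1, -3/5]^T
C A^{-1} B = -22/5
G(0) = D - C A^{-1} B = 0 - (-22/5) = 22/5 ≈ 4.4000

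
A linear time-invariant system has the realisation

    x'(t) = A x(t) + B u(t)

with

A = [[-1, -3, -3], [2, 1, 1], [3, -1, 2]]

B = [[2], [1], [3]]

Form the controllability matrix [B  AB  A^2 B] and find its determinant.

AB = [[-14], [8], [11]]
A^2B = [[-43], [-9], [-28]]
Controllability matrix C = [B  AB  A^2B] = [[2, -14, -43], [1, 8, -9], [3, 11, -28]]
Expanding along the first row, det(C) = 2·(8·(-28) - (-9)·11) - (-14)·(1·(-28) - (-9)·3) + (-43)·(1·11 - 8·3) = 2·(-125) - (-14)·(-1) + (-43)·(-13) = 295
Since det(C) ≠ 0, rank(C) = 3 and the system is completely controllable.

295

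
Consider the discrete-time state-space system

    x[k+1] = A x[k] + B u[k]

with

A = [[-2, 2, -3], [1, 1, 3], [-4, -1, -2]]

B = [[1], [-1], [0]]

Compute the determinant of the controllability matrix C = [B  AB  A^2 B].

-76

AB = [[-4], [0], [-3]]
A^2B = [[17], [-13], [22]]
Controllability matrix C = [B  AB  A^2B] = [[1, -4, 17], [-1, 0, -13], [0, -3, 22]]
Expanding along the first row, det(C) = 1·(0·22 - (-13)·(-3)) - (-4)·((-1)·22 - (-13)·0) + 17·((-1)·(-3) - 0·0) = 1·(-39) - (-4)·(-22) + 17·3 = -76
Since det(C) ≠ 0, rank(C) = 3 and the system is completely controllable.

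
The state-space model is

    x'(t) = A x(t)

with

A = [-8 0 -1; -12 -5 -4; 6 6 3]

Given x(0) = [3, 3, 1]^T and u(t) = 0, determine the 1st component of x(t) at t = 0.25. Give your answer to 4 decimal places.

0.0127

det(sI - A) = s^3 - (tr A)s^2 + (M11 + M22 + M33)s - det A, where Mii is the 2×2 principal minor of A obtained by deleting row i and column i.
tr A = (-8) + (-5) + 3 = -10; M11 = (-5)·3 - (-4)·6 = -15 - (-24) = 9; M22 = (-8)·3 - (-1)·6 = -24 - (-6) = -18; M33 = (-8)·(-5) - 0·(-12) = 40 - 0 = 40; sum of minors = 31.
det A = (-8)·((-5)·3 - (-4)·6) - 0·((-12)·3 - (-4)·6) + (-1)·((-12)·6 - (-5)·6) = (-8)·9 - 0·(-12) + (-1)·(-42) = -30.
So p(s) = det(sI - A) = s^3 + 10s^2 + 31s + 30.
Rational-root test: any integer root divides 30. Testing small divisors, s = -2 works: p(-2) = -8 + 40 + (-62) + 30 = 0, so (s + 2) is a factor.
Dividing, p(s) = (s + 2)(s^2 + 8s + 15).
Factor s^2 + 8s + 15: two numbers with sum -8 and product 15 are -3 and -5, so s^2 + 8s + 15 = (s + 3)(s + 5).
Hence p(s) = (s + 2) (s + 3) (s + 5), with roots -5, -3, -2.
The eigenvalues -5, -3, -2 are distinct and real, so A is diagonalisable and x(t) = e^{At} x(0) = V diag(e^{λ_i t}) V^{-1} x(0), where the columns of V are the eigenvectors.
λ = -5: A - (-5)I = [[-3, 0, -1], [-12, 0, -4], [6, 6, 8]]. v must be orthogonal to every row; (row 1) × (row 3) = [6, 18, -18], so take v_1 = [1, 3, -3]^T.
λ = -3: A - (-3)I = [[-5, 0, -1], [-12, -2, -4], [6, 6, 6]]. v must be orthogonal to every row; (row 1) × (row 2) = [-2, -8, 10], so take v_2 = [-1, -4, 5]^T.
λ = -2: A - (-2)I = [[-6, 0, -1], [-12, -3, -4], [6, 6, 5]]. v must be orthogonal to every row; (row 1) × (row 2) = [-3, -12, 18], so take v_3 = [-1, -4, 6]^T.
V = [v_1 v_2 v_3] = [[1, -1, -1], [3, -4, -4], [-3, 5, 6]] has det V = -1, so V^{-1} = adj(V)/det V = [[4, -1, 0], [6, -3, -1], [-3, 2, 1]].
Modal coordinates z(0) = V^{-1} x(0): 4·3 + (-1)·3 + 0·1 = 9; 6·3 + (-3)·3 + (-1)·1 = 8; (-3)·3 + 2·3 + 1·1 = -2; so z(0) = [9, 8, -2]^T.
x_1(t) = Σ_i (v_i)_1 · z_i(0) · e^{λ_i t} (row 1 of V times the modal terms).
x_1(0.25) = 1·9·e^{-5·0.25} + (-1)·8·e^{-3·0.25} + (-1)·(-2)·e^{-2·0.25} = 9·0.286505 + (-8)·0.472367 + 2·0.606531 = 0.0127.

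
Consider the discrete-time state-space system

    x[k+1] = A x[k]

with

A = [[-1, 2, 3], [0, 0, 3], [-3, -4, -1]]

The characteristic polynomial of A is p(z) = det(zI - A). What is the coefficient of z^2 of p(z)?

2

Expand det(zI - A) for the 3×3 matrix.
p(z) = z^3 + 2z^2 + 22z + 30.
(Check: constant term = det(-A) = (-1)^3 det A = 30; coefficient of z^2 = -tr A = 2.)
The coefficient of z^2 is 2.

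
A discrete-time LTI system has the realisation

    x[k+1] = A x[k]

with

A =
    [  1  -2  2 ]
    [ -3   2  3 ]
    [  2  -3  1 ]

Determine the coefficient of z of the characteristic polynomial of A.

Expand det(zI - A) for the 3×3 matrix.
p(z) = z^3 - 4z^2 + 4z - 3.
(Check: constant term = det(-A) = (-1)^3 det A = -3; coefficient of z^2 = -tr A = -4.)
The coefficient of z is 4.

4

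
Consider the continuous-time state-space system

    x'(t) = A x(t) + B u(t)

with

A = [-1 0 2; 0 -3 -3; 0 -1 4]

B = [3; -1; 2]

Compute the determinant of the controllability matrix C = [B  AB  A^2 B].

87

AB = [[1], [-3], [9]]
A^2B = [[17], [-18], [39]]
Controllability matrix C = [B  AB  A^2B] = [[3, 1, 17], [-1, -3, -18], [2, 9, 39]]
Expanding along the first row, det(C) = 3·((-3)·39 - (-18)·9) - 1·((-1)·39 - (-18)·2) + 17·((-1)·9 - (-3)·2) = 3·45 - 1·(-3) + 17·(-3) = 87
Since det(C) ≠ 0, rank(C) = 3 and the system is completely controllable.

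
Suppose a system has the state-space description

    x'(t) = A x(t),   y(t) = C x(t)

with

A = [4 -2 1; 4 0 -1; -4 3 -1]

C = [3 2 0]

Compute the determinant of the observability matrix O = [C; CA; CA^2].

-1235

CA = [[20, -6, 1]]
CA^2 = [[52, -37, 25]]
Observability matrix O = [C; CA; CA^2] = [[3, 2, 0], [20, -6, 1], [52, -37, 25]]
Expanding along the first row, det(O) = 3·((-6)·25 - 1·(-37)) - 2·(20·25 - 1·52) + 0·(20·(-37) - (-6)·52) = 3·(-113) - 2·448 + 0·(-428) = -1235
Since det(O) ≠ 0, rank(O) = 3 and the system is completely observable.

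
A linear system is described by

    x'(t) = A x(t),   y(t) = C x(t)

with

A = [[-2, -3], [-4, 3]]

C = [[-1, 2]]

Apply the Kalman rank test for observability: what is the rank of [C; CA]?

CA = [[-6, 9]]
Observability matrix O = [C; CA] = [[-1, 2], [-6, 9]]
det(O) = (-1)·9 - 2·(-6) = -9 - (-12) = 3 ≠ 0, so rank(O) = 2.
rank(O) = 2 = n, so the pair (A, C) is completely observable.

2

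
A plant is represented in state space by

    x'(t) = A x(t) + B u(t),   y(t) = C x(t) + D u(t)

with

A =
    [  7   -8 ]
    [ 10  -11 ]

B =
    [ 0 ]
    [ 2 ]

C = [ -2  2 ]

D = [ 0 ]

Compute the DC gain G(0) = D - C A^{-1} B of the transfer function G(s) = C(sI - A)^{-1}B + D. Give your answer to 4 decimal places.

G(0) = C(-A)^{-1}B + D = -C A^{-1} B + D.
det A = 3, so A^{-1} = (1/3)·adj(A) = [[-11/3, 8/3], [-10/3, 7/3]]
A^{-1} B = [16/3, 14/3]^T
C A^{-1} B = -4/3
G(0) = D - C A^{-1} B = 0 - (-4/3) = 4/3 ≈ 1.3333

1.3333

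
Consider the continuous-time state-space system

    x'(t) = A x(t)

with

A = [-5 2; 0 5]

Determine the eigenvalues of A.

det(sI - A) = s^2 - (tr A)s + det A, with tr A = (-5) + 5 = 0 and det A = (-5)·5 - 2·0 = -25 - 0 = -25.
So p(s) = det(sI - A) = s^2 - 25.
Factor s^2 - 25: two numbers with sum 0 and product -25 are 5 and -5, so s^2 - 25 = (s - 5)(s + 5).
Hence p(s) = (s - 5) (s + 5), with roots -5, 5.
At least one eigenvalue has non-negative real part, so the system is not asymptotically stable.

-5, 5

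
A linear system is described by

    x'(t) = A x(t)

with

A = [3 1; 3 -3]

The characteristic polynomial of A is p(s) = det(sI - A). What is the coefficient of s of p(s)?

For a 2×2 matrix, det(sI - A) = s^2 - (tr A)s + det A.
tr A = 0, det A = -12.
So p(s) = s^2 - 12.
The coefficient of s is 0.

0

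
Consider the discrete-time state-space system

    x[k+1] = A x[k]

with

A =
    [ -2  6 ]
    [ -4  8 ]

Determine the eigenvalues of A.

det(zI - A) = z^2 - (tr A)z + det A, with tr A = (-2) + 8 = 6 and det A = (-2)·8 - 6·(-4) = -16 - (-24) = 8.
So p(z) = det(zI - A) = z^2 - 6z + 8.
Factor z^2 - 6z + 8: two numbers with sum 6 and product 8 are 4 and 2, so z^2 - 6z + 8 = (z - 4)(z - 2).
Hence p(z) = (z - 4) (z - 2), with roots 2, 4.

2, 4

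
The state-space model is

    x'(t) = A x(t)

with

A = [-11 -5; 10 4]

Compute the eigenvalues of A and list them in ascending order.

-6, -1

det(sI - A) = s^2 - (tr A)s + det A, with tr A = (-11) + 4 = -7 and det A = (-11)·4 - (-5)·10 = -44 - (-50) = 6.
So p(s) = det(sI - A) = s^2 + 7s + 6.
Factor s^2 + 7s + 6: two numbers with sum -7 and product 6 are -1 and -6, so s^2 + 7s + 6 = (s + 1)(s + 6).
Hence p(s) = (s + 1) (s + 6), with roots -6, -1.
All eigenvalues have negative real part, so the system is asymptotically stable.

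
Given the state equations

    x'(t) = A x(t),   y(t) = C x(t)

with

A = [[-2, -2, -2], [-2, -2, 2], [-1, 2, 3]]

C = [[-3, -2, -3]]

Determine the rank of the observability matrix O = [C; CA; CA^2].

3

CA = [[13, 4, -7]]
CA^2 = [[-27, -48, -39]]
Observability matrix O = [C; CA; CA^2] = [[-3, -2, -3], [13, 4, -7], [-27, -48, -39]]
det(O) = (-3)·(4·(-39) - (-7)·(-48)) - (-2)·(13·(-39) - (-7)·(-27)) + (-3)·(13·(-48) - 4·(-27)) = (-3)·(-492) - (-2)·(-696) + (-3)·(-516) = 1632 ≠ 0, so rank(O) = 3.
rank(O) = 3 = n, so the pair (A, C) is completely observable.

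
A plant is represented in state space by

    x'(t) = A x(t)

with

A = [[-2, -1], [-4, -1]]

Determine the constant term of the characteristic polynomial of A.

For a 2×2 matrix, det(sI - A) = s^2 - (tr A)s + det A.
tr A = -3, det A = -2.
So p(s) = s^2 + 3s - 2.
The constant term is -2.

-2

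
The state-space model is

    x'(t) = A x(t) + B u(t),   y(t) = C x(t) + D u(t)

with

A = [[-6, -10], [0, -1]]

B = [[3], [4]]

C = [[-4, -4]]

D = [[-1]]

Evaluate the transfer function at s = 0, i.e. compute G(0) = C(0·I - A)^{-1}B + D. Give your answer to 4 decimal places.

7.6667

G(0) = C(-A)^{-1}B + D = -C A^{-1} B + D.
det A = 6, so A^{-1} = (1/6)·adj(A) = [[-1/6, 5/3], [0, -1]]
A^{-1} B = [37/6, -4]^T
C A^{-1} B = -26/3
G(0) = D - C A^{-1} B = -1 - (-26/3) = 23/3 ≈ 7.6667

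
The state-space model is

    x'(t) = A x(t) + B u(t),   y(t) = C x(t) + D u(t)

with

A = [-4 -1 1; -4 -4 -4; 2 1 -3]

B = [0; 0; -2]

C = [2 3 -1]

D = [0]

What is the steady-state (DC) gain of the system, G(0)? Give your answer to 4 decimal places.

2.8000

G(0) = C(-A)^{-1}B + D = -C A^{-1} B + D.
det A = -40, so A^{-1} = (1/-40)·adj(A) = [[-2/5, 1/20, -1/5], [1/2, -1/4, 1/2], [-1/10, -1/20, -3/10]]
A^{-1} B = [2/5, -1, 3/5]^T
C A^{-1} B = -14/5
G(0) = D - C A^{-1} B = 0 - (-14/5) = 14/5 ≈ 2.8000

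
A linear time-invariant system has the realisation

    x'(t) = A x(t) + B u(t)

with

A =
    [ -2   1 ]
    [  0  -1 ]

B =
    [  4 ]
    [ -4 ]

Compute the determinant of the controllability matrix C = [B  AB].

AB = [[-12], [4]]
Controllability matrix C = [B  AB] = [[4, -12], [-4, 4]]
det(C) = 4·4 - (-12)·(-4) = 16 - 48 = -32
Since det(C) ≠ 0, rank(C) = 2 and the system is completely controllable.

-32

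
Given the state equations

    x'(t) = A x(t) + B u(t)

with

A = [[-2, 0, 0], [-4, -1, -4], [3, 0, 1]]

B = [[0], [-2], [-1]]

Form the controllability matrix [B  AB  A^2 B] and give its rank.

AB = [[0], [6], [-1]]
A^2B = [[0], [-2], [-1]]
Controllability matrix C = [B  AB  A^2B] = [[0, 0, 0], [-2, 6, -2], [-1, -1, -1]]
Row 1 of C is identically zero, so rank(C) ≤ 2.
The 2×2 minor from rows 2, 3, columns 1, 2 is (-2)·(-1) - 6·(-1) = 2 - (-6) = 8 ≠ 0, so rank(C) = 2.
rank(C) = 2 < n = 3, so the pair (A, B) is not completely controllable.

2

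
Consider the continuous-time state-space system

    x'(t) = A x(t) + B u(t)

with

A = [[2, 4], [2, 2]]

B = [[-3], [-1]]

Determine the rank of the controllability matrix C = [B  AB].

AB = [[-10], [-8]]
Controllability matrix C = [B  AB] = [[-3, -10], [-1, -8]]
det(C) = (-3)·(-8) - (-10)·(-1) = 24 - 10 = 14 ≠ 0, so rank(C) = 2.
rank(C) = 2 = n, so the pair (A, B) is completely controllable.

2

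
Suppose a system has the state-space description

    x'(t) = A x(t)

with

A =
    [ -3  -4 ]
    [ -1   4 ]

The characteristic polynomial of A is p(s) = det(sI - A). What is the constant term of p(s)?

For a 2×2 matrix, det(sI - A) = s^2 - (tr A)s + det A.
tr A = 1, det A = -16.
So p(s) = s^2 - s - 16.
The constant term is -16.

-16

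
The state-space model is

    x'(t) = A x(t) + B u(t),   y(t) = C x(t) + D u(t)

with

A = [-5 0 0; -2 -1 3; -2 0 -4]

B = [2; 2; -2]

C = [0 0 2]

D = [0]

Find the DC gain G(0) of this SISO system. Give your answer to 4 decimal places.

-1.4000

G(0) = C(-A)^{-1}B + D = -C A^{-1} B + D.
det A = -20, so A^{-1} = (1/-20)·adj(A) = [[-1/5, 0, 0], [7/10, -1, -3/4], [1/10, 0, -1/4]]
A^{-1} B = [-2/5, 9/10, 7/10]^T
C A^{-1} B = 7/5
G(0) = D - C A^{-1} B = 0 - (7/5) = -7/5 ≈ -1.4000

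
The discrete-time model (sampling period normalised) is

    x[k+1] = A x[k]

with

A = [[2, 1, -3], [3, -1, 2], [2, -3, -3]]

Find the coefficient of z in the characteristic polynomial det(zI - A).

4

Expand det(zI - A) for the 3×3 matrix.
p(z) = z^3 + 2z^2 + 4z - 52.
(Check: constant term = det(-A) = (-1)^3 det A = -52; coefficient of z^2 = -tr A = 2.)
The coefficient of z is 4.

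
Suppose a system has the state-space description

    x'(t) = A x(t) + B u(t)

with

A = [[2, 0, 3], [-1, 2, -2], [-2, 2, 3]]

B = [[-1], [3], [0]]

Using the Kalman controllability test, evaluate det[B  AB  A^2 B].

438

AB = [[-2], [7], [8]]
A^2B = [[20], [0], [42]]
Controllability matrix C = [B  AB  A^2B] = [[-1, -2, 20], [3, 7, 0], [0, 8, 42]]
Expanding along the first row, det(C) = (-1)·(7·42 - 0·8) - (-2)·(3·42 - 0·0) + 20·(3·8 - 7·0) = (-1)·294 - (-2)·126 + 20·24 = 438
Since det(C) ≠ 0, rank(C) = 3 and the system is completely controllable.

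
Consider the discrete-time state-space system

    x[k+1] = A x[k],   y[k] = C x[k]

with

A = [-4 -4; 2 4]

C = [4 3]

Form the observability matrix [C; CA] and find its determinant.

CA = [[-10, -4]]
Observability matrix O = [C; CA] = [[4, 3], [-10, -4]]
det(O) = 4·(-4) - 3·(-10) = -16 - (-30) = 14
Since det(O) ≠ 0, rank(O) = 2 and the system is completely observable.

14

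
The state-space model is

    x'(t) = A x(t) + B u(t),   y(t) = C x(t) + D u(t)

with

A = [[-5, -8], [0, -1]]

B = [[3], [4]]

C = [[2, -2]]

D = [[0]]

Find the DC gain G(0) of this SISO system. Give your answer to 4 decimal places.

G(0) = C(-A)^{-1}B + D = -C A^{-1} B + D.
det A = 5, so A^{-1} = (1/5)·adj(A) = [[-1/5, 8/5], [0, -1]]
A^{-1} B = [29/5, -4]^T
C A^{-1} B = 98/5
G(0) = D - C A^{-1} B = 0 - (98/5) = -98/5 ≈ -19.6000

-19.6000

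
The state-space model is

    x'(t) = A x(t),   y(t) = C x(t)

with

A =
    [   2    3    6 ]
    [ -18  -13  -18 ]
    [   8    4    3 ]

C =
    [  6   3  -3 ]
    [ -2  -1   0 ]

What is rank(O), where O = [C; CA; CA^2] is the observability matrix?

CA = [[-66, -33, -27], [14, 7, 6]]
CA^2 = [[246, 123, 117], [-50, -25, -24]]
Observability matrix O = [C; CA; CA^2] = [[6, 3, -3], [-2, -1, 0], [-66, -33, -27], [14, 7, 6], [246, 123, 117], [-50, -25, -24]]
The columns c1, c2, c3 of O are linearly dependent: -c1 + 2·c2 = 0 (check each entry), so rank(O) ≤ 2.
The 2×2 minor from rows 1, 2, columns 1, 3 is 6·0 - (-3)·(-2) = 0 - 6 = -6 ≠ 0, so rank(O) = 2.
rank(O) = 2 < n = 3, so the pair (A, C) is not completely observable.

2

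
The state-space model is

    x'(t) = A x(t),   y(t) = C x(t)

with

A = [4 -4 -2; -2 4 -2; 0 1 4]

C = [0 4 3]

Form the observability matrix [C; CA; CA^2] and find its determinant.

-10

CA = [[-8, 19, 4]]
CA^2 = [[-70, 112, -6]]
Observability matrix O = [C; CA; CA^2] = [[0, 4, 3], [-8, 19, 4], [-70, 112, -6]]
Expanding along the first row, det(O) = 0·(19·(-6) - 4·112) - 4·((-8)·(-6) - 4·(-70)) + 3·((-8)·112 - 19·(-70)) = 0·(-562) - 4·328 + 3·434 = -10
Since det(O) ≠ 0, rank(O) = 3 and the system is completely observable.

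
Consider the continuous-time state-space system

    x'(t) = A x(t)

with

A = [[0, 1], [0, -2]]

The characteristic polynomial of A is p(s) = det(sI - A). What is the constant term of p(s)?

0

For a 2×2 matrix, det(sI - A) = s^2 - (tr A)s + det A.
tr A = -2, det A = 0.
So p(s) = s^2 + 2s.
The constant term is 0.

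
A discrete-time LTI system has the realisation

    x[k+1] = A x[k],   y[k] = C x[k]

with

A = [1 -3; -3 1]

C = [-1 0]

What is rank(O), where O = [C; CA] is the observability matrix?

2

CA = [[-1, 3]]
Observability matrix O = [C; CA] = [[-1, 0], [-1, 3]]
det(O) = (-1)·3 - 0·(-1) = -3 - 0 = -3 ≠ 0, so rank(O) = 2.
rank(O) = 2 = n, so the pair (A, C) is completely observable.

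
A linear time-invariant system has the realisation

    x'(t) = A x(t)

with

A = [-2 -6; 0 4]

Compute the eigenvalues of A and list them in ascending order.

det(sI - A) = s^2 - (tr A)s + det A, with tr A = (-2) + 4 = 2 and det A = (-2)·4 - (-6)·0 = -8 - 0 = -8.
So p(s) = det(sI - A) = s^2 - 2s - 8.
Factor s^2 - 2s - 8: two numbers with sum 2 and product -8 are 4 and -2, so s^2 - 2s - 8 = (s - 4)(s + 2).
Hence p(s) = (s - 4) (s + 2), with roots -2, 4.
At least one eigenvalue has non-negative real part, so the system is not asymptotically stable.

-2, 4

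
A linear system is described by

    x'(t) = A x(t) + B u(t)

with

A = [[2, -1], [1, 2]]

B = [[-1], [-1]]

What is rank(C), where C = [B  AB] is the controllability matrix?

AB = [[-1], [-3]]
Controllability matrix C = [B  AB] = [[-1, -1], [-1, -3]]
det(C) = (-1)·(-3) - (-1)·(-1) = 3 - 1 = 2 ≠ 0, so rank(C) = 2.
rank(C) = 2 = n, so the pair (A, B) is completely controllable.

2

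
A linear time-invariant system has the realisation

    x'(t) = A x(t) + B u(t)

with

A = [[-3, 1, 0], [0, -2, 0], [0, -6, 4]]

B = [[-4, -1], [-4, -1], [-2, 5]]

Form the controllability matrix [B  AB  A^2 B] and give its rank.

AB = [[8, 2], [8, 2], [16, 26]]
A^2B = [[-16, -4], [-16, -4], [16, 92]]
Controllability matrix C = [B  AB  A^2B] = [[-4, -1, 8, 2, -16, -4], [-4, -1, 8, 2, -16, -4], [-2, 5, 16, 26, 16, 92]]
The rows r1, r2, r3 of C are linearly dependent: -r1 + r2 = 0 (check each entry), so rank(C) ≤ 2.
The 2×2 minor from rows 1, 3, columns 1, 2 is (-4)·5 - (-1)·(-2) = -20 - 2 = -22 ≠ 0, so rank(C) = 2.
rank(C) = 2 < n = 3, so the pair (A, B) is not completely controllable.

2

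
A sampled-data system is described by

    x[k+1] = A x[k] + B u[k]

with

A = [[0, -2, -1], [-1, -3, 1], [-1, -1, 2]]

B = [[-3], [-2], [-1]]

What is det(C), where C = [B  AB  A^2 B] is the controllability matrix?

-44

AB = [[5], [8], [3]]
A^2B = [[-19], [-26], [-7]]
Controllability matrix C = [B  AB  A^2B] = [[-3, 5, -19], [-2, 8, -26], [-1, 3, -7]]
Expanding along the first row, det(C) = (-3)·(8·(-7) - (-26)·3) - 5·((-2)·(-7) - (-26)·(-1)) + (-19)·((-2)·3 - 8·(-1)) = (-3)·22 - 5·(-12) + (-19)·2 = -44
Since det(C) ≠ 0, rank(C) = 3 and the system is completely controllable.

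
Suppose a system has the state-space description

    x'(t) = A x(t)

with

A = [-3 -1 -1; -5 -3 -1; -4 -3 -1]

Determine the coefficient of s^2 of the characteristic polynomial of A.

7

Expand det(sI - A) for the 3×3 matrix.
p(s) = s^3 + 7s^2 + 3s + 2.
(Check: constant term = det(-A) = (-1)^3 det A = 2; coefficient of s^2 = -tr A = 7.)
The coefficient of s^2 is 7.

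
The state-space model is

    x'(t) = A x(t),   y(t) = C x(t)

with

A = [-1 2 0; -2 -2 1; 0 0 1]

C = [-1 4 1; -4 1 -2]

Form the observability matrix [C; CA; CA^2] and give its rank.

CA = [[-7, -10, 5], [2, -10, -1]]
CA^2 = [[27, 6, -5], [18, 24, -11]]
Observability matrix O = [C; CA; CA^2] = [[-1, 4, 1], [-4, 1, -2], [-7, -10, 5], [2, -10, -1], [27, 6, -5], [18, 24, -11]]
Take the 3×3 submatrix of O formed by rows 1, 2, 3: [[-1, 4, 1], [-4, 1, -2], [-7, -10, 5]]. Its determinant is (-1)·(1·5 - (-2)·(-10)) - 4·((-4)·5 - (-2)·(-7)) + 1·((-4)·(-10) - 1·(-7)) = (-1)·(-15) - 4·(-34) + 1·47 = 198 ≠ 0.
So rank(O) ≥ 3; since O has 3 columns, rank(O) = 3.
rank(O) = 3 = n, so the pair (A, C) is completely observable.

3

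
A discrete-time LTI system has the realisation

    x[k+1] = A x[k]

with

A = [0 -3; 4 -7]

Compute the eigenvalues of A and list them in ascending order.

-4, -3

det(zI - A) = z^2 - (tr A)z + det A, with tr A = 0 + (-7) = -7 and det A = 0·(-7) - (-3)·4 = 0 - (-12) = 12.
So p(z) = det(zI - A) = z^2 + 7z + 12.
Factor z^2 + 7z + 12: two numbers with sum -7 and product 12 are -3 and -4, so z^2 + 7z + 12 = (z + 3)(z + 4).
Hence p(z) = (z + 3) (z + 4), with roots -4, -3.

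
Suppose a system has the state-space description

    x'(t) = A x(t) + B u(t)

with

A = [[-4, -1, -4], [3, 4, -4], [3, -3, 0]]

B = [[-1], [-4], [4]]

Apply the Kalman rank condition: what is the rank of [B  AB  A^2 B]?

3

AB = [[-8], [-35], [9]]
A^2B = [[31], [-200], [81]]
Controllability matrix C = [B  AB  A^2B] = [[-1, -8, 31], [-4, -35, -200], [4, 9, 81]]
det(C) = (-1)·((-35)·81 - (-200)·9) - (-8)·((-4)·81 - (-200)·4) + 31·((-4)·9 - (-35)·4) = (-1)·(-1035) - (-8)·476 + 31·104 = 8067 ≠ 0, so rank(C) = 3.
rank(C) = 3 = n, so the pair (A, B) is completely controllable.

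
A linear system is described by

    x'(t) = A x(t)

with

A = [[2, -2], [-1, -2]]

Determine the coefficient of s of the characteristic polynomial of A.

0

For a 2×2 matrix, det(sI - A) = s^2 - (tr A)s + det A.
tr A = 0, det A = -6.
So p(s) = s^2 - 6.
The coefficient of s is 0.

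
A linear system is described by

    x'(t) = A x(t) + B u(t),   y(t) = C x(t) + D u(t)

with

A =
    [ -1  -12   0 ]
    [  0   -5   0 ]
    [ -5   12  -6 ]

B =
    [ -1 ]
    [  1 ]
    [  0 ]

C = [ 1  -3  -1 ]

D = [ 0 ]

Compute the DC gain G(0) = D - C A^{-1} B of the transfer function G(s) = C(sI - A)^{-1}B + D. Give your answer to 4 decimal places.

G(0) = C(-A)^{-1}B + D = -C A^{-1} B + D.
det A = -30, so A^{-1} = (1/-30)·adj(A) = [[-1, 12/5, 0], [0, -1/5, 0], [5/6, -12/5, -1/6]]
A^{-1} B = [17/5, -1/5, -97/30]^T
C A^{-1} B = 217/30
G(0) = D - C A^{-1} B = 0 - (217/30) = -217/30 ≈ -7.2333

-7.2333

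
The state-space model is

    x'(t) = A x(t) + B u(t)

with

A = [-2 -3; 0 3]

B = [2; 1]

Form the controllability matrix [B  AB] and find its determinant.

13

AB = [[-7], [3]]
Controllability matrix C = [B  AB] = [[2, -7], [1, 3]]
det(C) = 2·3 - (-7)·1 = 6 - (-7) = 13
Since det(C) ≠ 0, rank(C) = 2 and the system is completely controllable.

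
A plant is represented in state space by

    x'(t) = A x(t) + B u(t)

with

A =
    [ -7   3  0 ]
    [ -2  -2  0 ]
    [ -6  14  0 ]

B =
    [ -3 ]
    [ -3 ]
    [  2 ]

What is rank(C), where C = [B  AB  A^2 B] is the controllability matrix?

AB = [[12], [12], [-24]]
A^2B = [[-48], [-48], [96]]
Controllability matrix C = [B  AB  A^2B] = [[-3, 12, -48], [-3, 12, -48], [2, -24, 96]]
The rows r1, r2, r3 of C are linearly dependent: -r1 + r2 = 0 (check each entry), so rank(C) ≤ 2.
The 2×2 minor from rows 1, 3, columns 1, 2 is (-3)·(-24) - 12·2 = 72 - 24 = 48 ≠ 0, so rank(C) = 2.
rank(C) = 2 < n = 3, so the pair (A, B) is not completely controllable.

2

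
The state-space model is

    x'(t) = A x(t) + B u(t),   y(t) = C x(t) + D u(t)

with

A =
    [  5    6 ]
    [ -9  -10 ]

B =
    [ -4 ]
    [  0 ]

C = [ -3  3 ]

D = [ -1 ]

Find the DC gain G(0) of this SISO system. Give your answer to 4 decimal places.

56.0000

G(0) = C(-A)^{-1}B + D = -C A^{-1} B + D.
det A = 4, so A^{-1} = (1/4)·adj(A) = [[-5/2, -3/2], [9/4, 5/4]]
A^{-1} B = [10, -9]^T
C A^{-1} B = -57
G(0) = D - C A^{-1} B = -1 - (-57) = 56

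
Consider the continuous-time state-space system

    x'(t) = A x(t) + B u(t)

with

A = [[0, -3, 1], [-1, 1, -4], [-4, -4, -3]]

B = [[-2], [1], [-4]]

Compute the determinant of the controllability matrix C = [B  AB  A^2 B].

AB = [[-7], [19], [16]]
A^2B = [[-41], [-38], [-96]]
Controllability matrix C = [B  AB  A^2B] = [[-2, -7, -41], [1, 19, -38], [-4, 16, -96]]
Expanding along the first row, det(C) = (-2)·(19·(-96) - (-38)·16) - (-7)·(1·(-96) - (-38)·(-4)) + (-41)·(1·16 - 19·(-4)) = (-2)·(-1216) - (-7)·(-248) + (-41)·92 = -3076
Since det(C) ≠ 0, rank(C) = 3 and the system is completely controllable.

-3076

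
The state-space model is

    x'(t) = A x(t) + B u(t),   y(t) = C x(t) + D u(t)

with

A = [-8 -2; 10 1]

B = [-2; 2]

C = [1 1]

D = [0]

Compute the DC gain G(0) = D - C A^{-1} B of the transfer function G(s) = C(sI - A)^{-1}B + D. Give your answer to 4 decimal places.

G(0) = C(-A)^{-1}B + D = -C A^{-1} B + D.
det A = 12, so A^{-1} = (1/12)·adj(A) = [[1/12, 1/6], [-5/6, -2/3]]
A^{-1} B = [1/6, 1/3]^T
C A^{-1} B = 1/2
G(0) = D - C A^{-1} B = 0 - (1/2) = -1/2 ≈ -0.5000

-0.5000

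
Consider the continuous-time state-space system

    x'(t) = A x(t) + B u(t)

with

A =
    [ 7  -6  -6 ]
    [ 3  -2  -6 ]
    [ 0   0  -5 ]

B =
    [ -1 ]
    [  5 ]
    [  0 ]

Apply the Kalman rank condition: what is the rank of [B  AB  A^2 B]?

2

AB = [[-37], [-13], [0]]
A^2B = [[-181], [-85], [0]]
Controllability matrix C = [B  AB  A^2B] = [[-1, -37, -181], [5, -13, -85], [0, 0, 0]]
Row 3 of C is identically zero, so rank(C) ≤ 2.
The 2×2 minor from rows 1, 2, columns 1, 2 is (-1)·(-13) - (-37)·5 = 13 - (-185) = 198 ≠ 0, so rank(C) = 2.
rank(C) = 2 < n = 3, so the pair (A, B) is not completely controllable.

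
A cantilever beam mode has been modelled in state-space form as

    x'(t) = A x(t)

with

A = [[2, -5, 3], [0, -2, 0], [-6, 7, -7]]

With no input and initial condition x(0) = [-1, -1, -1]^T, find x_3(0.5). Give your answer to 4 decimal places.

det(sI - A) = s^3 - (tr A)s^2 + (M11 + M22 + M33)s - det A, where Mii is the 2×2 principal minor of A obtained by deleting row i and column i.
tr A = 2 + (-2) + (-7) = -7; M11 = (-2)·(-7) - 0·7 = 14 - 0 = 14; M22 = 2·(-7) - 3·(-6) = -14 - (-18) = 4; M33 = 2·(-2) - (-5)·0 = -4 - 0 = -4; sum of minors = 14.
det A = 2·((-2)·(-7) - 0·7) - (-5)·(0·(-7) - 0·(-6)) + 3·(0·7 - (-2)·(-6)) = 2·14 - (-5)·0 + 3·(-12) = -8.
So p(s) = det(sI - A) = s^3 + 7s^2 + 14s + 8.
Rational-root test: any integer root divides 8. Testing small divisors, s = -1 works: p(-1) = -1 + 7 + (-14) + 8 = 0, so (s + 1) is a factor.
Dividing, p(s) = (s + 1)(s^2 + 6s + 8).
Factor s^2 + 6s + 8: two numbers with sum -6 and product 8 are -2 and -4, so s^2 + 6s + 8 = (s + 2)(s + 4).
Hence p(s) = (s + 1) (s + 2) (s + 4), with roots -4, -2, -1.
The eigenvalues -4, -2, -1 are distinct and real, so A is diagonalisable and x(t) = e^{At} x(0) = V diag(e^{λ_i t}) V^{-1} x(0), where the columns of V are the eigenvectors.
λ = -4: A - (-4)I = [[6, -5, 3], [0, 2, 0], [-6, 7, -3]]. v must be orthogonal to every row; (row 1) × (row 2) = [-6, 0, 12], so take v_1 = [-1, 0, 2]^T.
λ = -2: A - (-2)I = [[4, -5, 3], [0, 0, 0], [-6, 7, -5]]. v must be orthogonal to every row; (row 1) × (row 3) = [4, 2, -2], so take v_2 = [2, 1, -1]^T.
λ = -1: A - (-1)I = [[3, -5, 3], [0, -1, 0], [-6, 7, -6]]. v must be orthogonal to every row; (row 1) × (row 2) = [3, 0, -3], so take v_3 = [1, 0, -1]^T.
V = [v_1 v_2 v_3] = [[-1, 2, 1], [0, 1, 0], [2, -1, -1]] has det V = -1, so V^{-1} = adj(V)/det V = [[1, -1, 1], [0, 1, 0], [2, -3, 1]].
Modal coordinates z(0) = V^{-1} x(0): 1·(-1) + (-1)·(-1) + 1·(-1) = -1; 0·(-1) + 1·(-1) + 0·(-1) = -1; 2·(-1) + (-3)·(-1) + 1·(-1) = 0; so z(0) = [-1, -1, 0]^T.
x_3(t) = Σ_i (v_i)_3 · z_i(0) · e^{λ_i t} (row 3 of V times the modal terms).
x_3(0.5) = 2·(-1)·e^{-4·0.5} + (-1)·(-1)·e^{-2·0.5} + (-1)·0·e^{-1·0.5} = (-2)·0.135335 + 1·0.367879 + 0·0.606531 = 0.0972.

0.0972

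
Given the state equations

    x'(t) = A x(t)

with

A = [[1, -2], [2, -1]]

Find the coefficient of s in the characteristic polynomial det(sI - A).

For a 2×2 matrix, det(sI - A) = s^2 - (tr A)s + det A.
tr A = 0, det A = 3.
So p(s) = s^2 + 3.
The coefficient of s is 0.

0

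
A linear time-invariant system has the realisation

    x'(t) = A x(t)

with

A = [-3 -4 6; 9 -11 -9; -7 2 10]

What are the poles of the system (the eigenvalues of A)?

det(sI - A) = s^3 - (tr A)s^2 + (M11 + M22 + M33)s - det A, where Mii is the 2×2 principal minor of A obtained by deleting row i and column i.
tr A = (-3) + (-11) + 10 = -4; M11 = (-11)·10 - (-9)·2 = -110 - (-18) = -92; M22 = (-3)·10 - 6·(-7) = -30 - (-42) = 12; M33 = (-3)·(-11) - (-4)·9 = 33 - (-36) = 69; sum of minors = -11.
det A = (-3)·((-11)·10 - (-9)·2) - (-4)·(9·10 - (-9)·(-7)) + 6·(9·2 - (-11)·(-7)) = (-3)·(-92) - (-4)·27 + 6·(-59) = 30.
So p(s) = det(sI - A) = s^3 + 4s^2 - 11s - 30.
Rational-root test: any integer root divides -30. Testing small divisors, s = -2 works: p(-2) = -8 + 16 + 22 + (-30) = 0, so (s + 2) is a factor.
Dividing, p(s) = (s + 2)(s^2 + 2s - 15).
Factor s^2 + 2s - 15: two numbers with sum -2 and product -15 are 3 and -5, so s^2 + 2s - 15 = (s - 3)(s + 5).
Hence p(s) = (s - 3) (s + 2) (s + 5), with roots -5, -2, 3.
At least one eigenvalue has non-negative real part, so the system is not asymptotically stable.

-5, -2, 3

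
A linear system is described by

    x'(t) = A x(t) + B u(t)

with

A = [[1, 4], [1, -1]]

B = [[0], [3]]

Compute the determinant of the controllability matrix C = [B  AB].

-36

AB = [[12], [-3]]
Controllability matrix C = [B  AB] = [[0, 12], [3, -3]]
det(C) = 0·(-3) - 12·3 = 0 - 36 = -36
Since det(C) ≠ 0, rank(C) = 2 and the system is completely controllable.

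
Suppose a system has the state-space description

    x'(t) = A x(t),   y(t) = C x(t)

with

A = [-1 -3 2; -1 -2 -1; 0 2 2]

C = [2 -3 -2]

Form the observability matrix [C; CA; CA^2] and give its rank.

CA = [[1, -4, 3]]
CA^2 = [[3, 11, 12]]
Observability matrix O = [C; CA; CA^2] = [[2, -3, -2], [1, -4, 3], [3, 11, 12]]
det(O) = 2·((-4)·12 - 3·11) - (-3)·(1·12 - 3·3) + (-2)·(1·11 - (-4)·3) = 2·(-81) - (-3)·3 + (-2)·23 = -199 ≠ 0, so rank(O) = 3.
rank(O) = 3 = n, so the pair (A, C) is completely observable.

3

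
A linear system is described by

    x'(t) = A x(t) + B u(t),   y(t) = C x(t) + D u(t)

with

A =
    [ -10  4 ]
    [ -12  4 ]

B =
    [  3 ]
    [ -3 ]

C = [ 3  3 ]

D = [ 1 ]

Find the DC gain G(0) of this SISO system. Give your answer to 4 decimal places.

G(0) = C(-A)^{-1}B + D = -C A^{-1} B + D.
det A = 8, so A^{-1} = (1/8)·adj(A) = [[1/2, -1/2], [3/2, -5/4]]
A^{-1} B = [3, 33/4]^T
C A^{-1} B = 135/4
G(0) = D - C A^{-1} B = 1 - (135/4) = -131/4 ≈ -32.7500

-32.7500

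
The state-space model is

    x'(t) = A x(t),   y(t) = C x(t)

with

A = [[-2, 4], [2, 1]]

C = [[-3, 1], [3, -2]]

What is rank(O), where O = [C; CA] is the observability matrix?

CA = [[8, -11], [-10, 10]]
Observability matrix O = [C; CA] = [[-3, 1], [3, -2], [8, -11], [-10, 10]]
Take the 2×2 submatrix of O formed by rows 1, 2: [[-3, 1], [3, -2]]. Its determinant is (-3)·(-2) - 1·3 = 6 - 3 = 3 ≠ 0.
So rank(O) ≥ 2; since O has 2 columns, rank(O) = 2.
rank(O) = 2 = n, so the pair (A, C) is completely observable.

2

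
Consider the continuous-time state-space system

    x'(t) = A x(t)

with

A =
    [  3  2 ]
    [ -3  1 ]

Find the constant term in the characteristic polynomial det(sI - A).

9

For a 2×2 matrix, det(sI - A) = s^2 - (tr A)s + det A.
tr A = 4, det A = 9.
So p(s) = s^2 - 4s + 9.
The constant term is 9.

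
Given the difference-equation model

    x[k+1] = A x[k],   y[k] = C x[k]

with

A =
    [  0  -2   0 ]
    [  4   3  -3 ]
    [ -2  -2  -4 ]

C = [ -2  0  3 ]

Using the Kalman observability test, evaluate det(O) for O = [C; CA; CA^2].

-948

CA = [[-6, -2, -12]]
CA^2 = [[16, 30, 54]]
Observability matrix O = [C; CA; CA^2] = [[-2, 0, 3], [-6, -2, -12], [16, 30, 54]]
Expanding along the first row, det(O) = (-2)·((-2)·54 - (-12)·30) - 0·((-6)·54 - (-12)·16) + 3·((-6)·30 - (-2)·16) = (-2)·252 - 0·(-132) + 3·(-148) = -948
Since det(O) ≠ 0, rank(O) = 3 and the system is completely observable.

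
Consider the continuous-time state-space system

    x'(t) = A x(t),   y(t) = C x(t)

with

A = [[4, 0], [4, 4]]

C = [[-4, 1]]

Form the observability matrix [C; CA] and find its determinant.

-4

CA = [[-12, 4]]
Observability matrix O = [C; CA] = [[-4, 1], [-12, 4]]
det(O) = (-4)·4 - 1·(-12) = -16 - (-12) = -4
Since det(O) ≠ 0, rank(O) = 2 and the system is completely observable.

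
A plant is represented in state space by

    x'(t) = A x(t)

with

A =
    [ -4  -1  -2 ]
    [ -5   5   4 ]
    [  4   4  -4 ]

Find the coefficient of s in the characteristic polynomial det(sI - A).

-37

Expand det(sI - A) for the 3×3 matrix.
p(s) = s^3 + 3s^2 - 37s - 228.
(Check: constant term = det(-A) = (-1)^3 det A = -228; coefficient of s^2 = -tr A = 3.)
The coefficient of s is -37.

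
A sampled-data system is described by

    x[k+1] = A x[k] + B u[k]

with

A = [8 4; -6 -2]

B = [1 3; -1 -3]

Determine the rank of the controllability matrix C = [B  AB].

AB = [[4, 12], [-4, -12]]
Controllability matrix C = [B  AB] = [[1, 3, 4, 12], [-1, -3, -4, -12]]
Every column of C is a scalar multiple of column 1 = [1, -1] (multipliers 1, 3, 4, 12), so the columns span a one-dimensional space.
C ≠ 0, hence rank(C) = 1.
rank(C) = 1 < n = 2, so the pair (A, B) is not completely controllable.

1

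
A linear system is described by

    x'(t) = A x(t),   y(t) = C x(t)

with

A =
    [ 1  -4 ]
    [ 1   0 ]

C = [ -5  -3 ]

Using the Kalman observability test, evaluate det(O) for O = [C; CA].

CA = [[-8, 20]]
Observability matrix O = [C; CA] = [[-5, -3], [-8, 20]]
det(O) = (-5)·20 - (-3)·(-8) = -100 - 24 = -124
Since det(O) ≠ 0, rank(O) = 2 and the system is completely observable.

-124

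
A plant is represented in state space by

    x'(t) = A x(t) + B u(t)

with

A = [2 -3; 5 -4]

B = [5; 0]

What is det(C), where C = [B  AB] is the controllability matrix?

125

AB = [[10], [25]]
Controllability matrix C = [B  AB] = [[5, 10], [0, 25]]
det(C) = 5·25 - 10·0 = 125 - 0 = 125
Since det(C) ≠ 0, rank(C) = 2 and the system is completely controllable.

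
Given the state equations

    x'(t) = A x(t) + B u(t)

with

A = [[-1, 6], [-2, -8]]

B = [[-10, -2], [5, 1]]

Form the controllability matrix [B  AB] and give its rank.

1

AB = [[40, 8], [-20, -4]]
Controllability matrix C = [B  AB] = [[-10, -2, 40, 8], [5, 1, -20, -4]]
Every column of C is a scalar multiple of column 1 = [-10, 5] (multipliers 1, 1/5, -4, -4/5), so the columns span a one-dimensional space.
C ≠ 0, hence rank(C) = 1.
rank(C) = 1 < n = 2, so the pair (A, B) is not completely controllable.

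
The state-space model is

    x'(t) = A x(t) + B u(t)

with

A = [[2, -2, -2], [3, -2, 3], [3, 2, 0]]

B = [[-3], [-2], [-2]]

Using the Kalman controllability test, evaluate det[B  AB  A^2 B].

89

AB = [[2], [-11], [-13]]
A^2B = [[52], [-11], [-16]]
Controllability matrix C = [B  AB  A^2B] = [[-3, 2, 52], [-2, -11, -11], [-2, -13, -16]]
Expanding along the first row, det(C) = (-3)·((-11)·(-16) - (-11)·(-13)) - 2·((-2)·(-16) - (-11)·(-2)) + 52·((-2)·(-13) - (-11)·(-2)) = (-3)·33 - 2·10 + 52·4 = 89
Since det(C) ≠ 0, rank(C) = 3 and the system is completely controllable.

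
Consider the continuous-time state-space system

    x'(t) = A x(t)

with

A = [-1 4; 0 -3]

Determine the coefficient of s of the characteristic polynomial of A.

For a 2×2 matrix, det(sI - A) = s^2 - (tr A)s + det A.
tr A = -4, det A = 3.
So p(s) = s^2 + 4s + 3.
The coefficient of s is 4.

4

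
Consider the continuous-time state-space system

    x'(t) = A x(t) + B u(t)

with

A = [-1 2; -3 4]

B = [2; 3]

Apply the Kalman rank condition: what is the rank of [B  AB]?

AB = [[4], [6]]
Controllability matrix C = [B  AB] = [[2, 4], [3, 6]]
Every column of C is a scalar multiple of column 1 = [2, 3] (multipliers 1, 2), so the columns span a one-dimensional space.
C ≠ 0, hence rank(C) = 1.
rank(C) = 1 < n = 2, so the pair (A, B) is not completely controllable.

1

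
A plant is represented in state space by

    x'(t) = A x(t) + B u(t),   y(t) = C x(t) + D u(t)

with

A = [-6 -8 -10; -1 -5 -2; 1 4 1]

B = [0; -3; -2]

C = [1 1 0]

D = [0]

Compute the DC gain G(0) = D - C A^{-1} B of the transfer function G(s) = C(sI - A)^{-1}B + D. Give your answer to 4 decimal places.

G(0) = C(-A)^{-1}B + D = -C A^{-1} B + D.
det A = -20, so A^{-1} = (1/-20)·adj(A) = [[-3/20, 8/5, 17/10], [1/20, -1/5, 1/10], [-1/20, -4/5, -11/10]]
A^{-1} B = [-41/5, 2/5, 23/5]^T
C A^{-1} B = -39/5
G(0) = D - C A^{-1} B = 0 - (-39/5) = 39/5 ≈ 7.8000

7.8000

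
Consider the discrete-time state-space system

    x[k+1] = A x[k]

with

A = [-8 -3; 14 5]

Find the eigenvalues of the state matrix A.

-2, -1

det(zI - A) = z^2 - (tr A)z + det A, with tr A = (-8) + 5 = -3 and det A = (-8)·5 - (-3)·14 = -40 - (-42) = 2.
So p(z) = det(zI - A) = z^2 + 3z + 2.
Factor z^2 + 3z + 2: two numbers with sum -3 and product 2 are -1 and -2, so z^2 + 3z + 2 = (z + 1)(z + 2).
Hence p(z) = (z + 1) (z + 2), with roots -2, -1.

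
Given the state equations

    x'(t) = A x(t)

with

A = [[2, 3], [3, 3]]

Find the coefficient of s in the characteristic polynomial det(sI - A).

-5

For a 2×2 matrix, det(sI - A) = s^2 - (tr A)s + det A.
tr A = 5, det A = -3.
So p(s) = s^2 - 5s - 3.
The coefficient of s is -5.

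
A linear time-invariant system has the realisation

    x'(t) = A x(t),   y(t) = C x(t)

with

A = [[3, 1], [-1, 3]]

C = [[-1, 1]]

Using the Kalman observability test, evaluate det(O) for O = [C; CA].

2

CA = [[-4, 2]]
Observability matrix O = [C; CA] = [[-1, 1], [-4, 2]]
det(O) = (-1)·2 - 1·(-4) = -2 - (-4) = 2
Since det(O) ≠ 0, rank(O) = 2 and the system is completely observable.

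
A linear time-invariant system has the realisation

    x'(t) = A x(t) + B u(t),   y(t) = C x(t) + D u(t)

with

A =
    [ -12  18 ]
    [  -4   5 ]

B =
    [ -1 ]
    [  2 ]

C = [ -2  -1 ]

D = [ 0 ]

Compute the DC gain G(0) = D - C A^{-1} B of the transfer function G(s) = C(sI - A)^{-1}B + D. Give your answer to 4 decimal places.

-9.1667

G(0) = C(-A)^{-1}B + D = -C A^{-1} B + D.
det A = 12, so A^{-1} = (1/12)·adj(A) = [[5/12, -3/2], [1/3, -1]]
A^{-1} B = [-41/12, -7/3]^T
C A^{-1} B = 55/6
G(0) = D - C A^{-1} B = 0 - (55/6) = -55/6 ≈ -9.1667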